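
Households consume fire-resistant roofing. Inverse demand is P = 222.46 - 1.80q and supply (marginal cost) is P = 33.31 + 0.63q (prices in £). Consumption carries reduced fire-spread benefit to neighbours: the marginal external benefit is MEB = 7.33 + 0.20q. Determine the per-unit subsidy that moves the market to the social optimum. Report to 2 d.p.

subsidy = £24.95 per unit

Social marginal benefit = demand + MEB = 229.79 - 1.60q.
Set SMB = MC: 229.79 - 1.60q = 33.31 + 0.63q → q* = 88.1076.
The Pigouvian subsidy equals MEB at q*: 7.33 + 0.20×88.1076 = 24.9515.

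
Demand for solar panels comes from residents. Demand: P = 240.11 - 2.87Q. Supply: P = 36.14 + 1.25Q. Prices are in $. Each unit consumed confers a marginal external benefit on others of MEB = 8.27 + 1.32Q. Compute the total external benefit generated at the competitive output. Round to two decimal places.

$2027.07

Market equilibrium (private): 36.14 + 1.25Q = 240.11 - 2.87Q → Q_m = 49.5073.
Total external benefit = ∫₀^{Q_m} (8.27 + 1.32Q) dQ = 8.27×49.5073 + ½×1.32×49.5073² = 2027.0674.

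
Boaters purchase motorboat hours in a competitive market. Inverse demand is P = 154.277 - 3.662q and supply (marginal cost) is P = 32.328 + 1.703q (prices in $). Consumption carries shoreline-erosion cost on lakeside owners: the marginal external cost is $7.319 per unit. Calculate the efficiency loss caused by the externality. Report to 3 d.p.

Market equilibrium (private): 32.328 + 1.703q = 154.277 - 3.662q → q_m = 22.7305.
Social marginal benefit = demand − MEC = 146.958 - 3.662q.
Set SMB = MC: 146.958 - 3.662q = 32.328 + 1.703q → q* = 21.3663.
The welfare-loss triangle has base |q_m − q*| and height MEC(q_m) (the vertical gap between SMB and MC is zero at q* and MEC at q_m).
DWL = ½ × 1.3642 × 7.3190 = 4.9923.

DWL = $4.992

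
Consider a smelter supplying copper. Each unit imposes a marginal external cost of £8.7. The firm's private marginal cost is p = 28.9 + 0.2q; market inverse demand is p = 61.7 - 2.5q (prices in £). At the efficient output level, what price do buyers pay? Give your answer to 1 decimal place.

P = £39.4

Social marginal cost = private MC + MEC = 37.6 + 0.2q.
Set SMC = demand: 37.6 + 0.2q = 61.7 - 2.5q → q* = 8.9259.
Consumer price on the demand curve at q*: 61.7 − 2.5×8.9259 = 39.3853.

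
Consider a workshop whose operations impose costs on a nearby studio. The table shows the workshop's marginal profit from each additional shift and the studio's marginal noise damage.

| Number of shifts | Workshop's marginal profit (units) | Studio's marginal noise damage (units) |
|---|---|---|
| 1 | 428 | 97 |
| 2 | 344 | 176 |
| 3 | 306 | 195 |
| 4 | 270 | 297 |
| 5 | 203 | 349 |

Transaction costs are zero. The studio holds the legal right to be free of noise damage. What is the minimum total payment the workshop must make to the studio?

Efficient level: marginal profit ≥ marginal noise damage through level 3, so k* = 3.
With the studio holding the right, the workshop must at least compensate total damage at k*: 97 + 176 + 195 = 468.

468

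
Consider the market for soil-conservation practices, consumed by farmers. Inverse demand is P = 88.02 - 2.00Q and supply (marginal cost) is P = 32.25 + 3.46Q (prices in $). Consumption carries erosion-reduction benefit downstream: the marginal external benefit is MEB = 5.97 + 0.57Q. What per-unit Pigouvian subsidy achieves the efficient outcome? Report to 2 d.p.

subsidy = $13.17 per unit

Social marginal benefit = demand + MEB = 93.99 - 1.43Q.
Set SMB = MC: 93.99 - 1.43Q = 32.25 + 3.46Q → Q* = 12.6258.
The Pigouvian subsidy equals MEB at Q*: 5.97 + 0.57×12.6258 = 13.1667.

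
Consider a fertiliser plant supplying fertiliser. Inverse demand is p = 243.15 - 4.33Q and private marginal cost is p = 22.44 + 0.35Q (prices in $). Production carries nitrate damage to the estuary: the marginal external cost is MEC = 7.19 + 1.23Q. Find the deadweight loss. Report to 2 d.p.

DWL = $359.62

Market equilibrium (private): 22.44 + 0.35Q = 243.15 - 4.33Q → Q_m = 47.1603.
Social marginal cost = private MC + MEC = 29.63 + 1.58Q.
Set SMC = demand: 29.63 + 1.58Q = 243.15 - 4.33Q → Q* = 36.1286.
The loss is the area between SMC and demand from Q* to Q_m; with linear curves that's a triangle of height MEC(Q_m).
DWL = ½ × 11.0317 × 65.1971 = 359.6174.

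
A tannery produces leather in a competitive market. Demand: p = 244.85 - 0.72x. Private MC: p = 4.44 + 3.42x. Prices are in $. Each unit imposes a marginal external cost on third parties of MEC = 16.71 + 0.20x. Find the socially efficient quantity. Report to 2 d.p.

Social marginal cost = private MC + MEC = 21.15 + 3.62x.
Set SMC = demand: 21.15 + 3.62x = 244.85 - 0.72x → x* = 51.5438.

x* = 51.54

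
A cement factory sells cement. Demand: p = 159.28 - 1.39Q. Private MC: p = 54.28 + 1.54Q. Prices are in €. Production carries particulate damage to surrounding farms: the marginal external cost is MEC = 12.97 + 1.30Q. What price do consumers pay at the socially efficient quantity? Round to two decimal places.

P = €129.04

Social marginal cost = private MC + MEC = 67.25 + 2.84Q.
Set SMC = demand: 67.25 + 2.84Q = 159.28 - 1.39Q → Q* = 21.7565.
Consumer price on the demand curve at Q*: 159.28 − 1.39×21.7565 = 129.0385.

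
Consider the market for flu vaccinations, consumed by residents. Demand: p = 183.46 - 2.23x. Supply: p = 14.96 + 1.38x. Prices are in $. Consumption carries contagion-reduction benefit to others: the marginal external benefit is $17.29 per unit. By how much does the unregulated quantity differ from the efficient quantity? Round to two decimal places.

Market equilibrium (private): 14.96 + 1.38x = 183.46 - 2.23x → x_m = 46.6759.
Social marginal benefit = demand + MEB = 200.75 - 2.23x.
Set SMB = MC: 200.75 - 2.23x = 14.96 + 1.38x → x* = 51.4654.
Gap = |46.6759 − 51.4654| = 4.7895.

4.79 units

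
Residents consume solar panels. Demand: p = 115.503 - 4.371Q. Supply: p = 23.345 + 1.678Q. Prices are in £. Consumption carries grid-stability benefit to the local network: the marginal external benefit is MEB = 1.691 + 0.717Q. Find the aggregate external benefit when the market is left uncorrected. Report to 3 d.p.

Market equilibrium (private): 23.345 + 1.678Q = 115.503 - 4.371Q → Q_m = 15.2352.
Total external benefit = ∫₀^{Q_m} (1.691 + 0.717Q) dQ = 1.691×15.2352 + ½×0.717×15.2352² = 108.9746.

£108.975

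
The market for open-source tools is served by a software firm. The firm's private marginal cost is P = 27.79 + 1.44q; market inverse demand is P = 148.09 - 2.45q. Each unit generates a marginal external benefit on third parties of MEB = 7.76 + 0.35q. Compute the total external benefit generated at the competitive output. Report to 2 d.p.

Market equilibrium (private): 27.79 + 1.44q = 148.09 - 2.45q → q_m = 30.9254.
Total external benefit = ∫₀^{q_m} (7.76 + 0.35q) dq = 7.76×30.9254 + ½×0.35×30.9254² = 407.3477.

407.35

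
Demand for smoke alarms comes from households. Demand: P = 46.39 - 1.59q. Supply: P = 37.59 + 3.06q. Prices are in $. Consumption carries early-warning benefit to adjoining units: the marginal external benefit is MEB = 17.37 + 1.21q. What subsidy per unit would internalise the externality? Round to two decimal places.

Social marginal benefit = demand + MEB = 63.76 - 0.38q.
Set SMB = MC: 63.76 - 0.38q = 37.59 + 3.06q → q* = 7.6076.
The Pigouvian subsidy equals MEB at q*: 17.37 + 1.21×7.6076 = 26.5752.

subsidy = $26.58 per unit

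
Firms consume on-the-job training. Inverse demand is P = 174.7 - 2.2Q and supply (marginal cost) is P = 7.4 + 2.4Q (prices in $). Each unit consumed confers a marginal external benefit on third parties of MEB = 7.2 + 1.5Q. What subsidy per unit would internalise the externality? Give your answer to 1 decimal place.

Social marginal benefit = demand + MEB = 181.9 - 0.7Q.
Set SMB = MC: 181.9 - 0.7Q = 7.4 + 2.4Q → Q* = 56.2903.
The Pigouvian subsidy equals MEB at Q*: 7.2 + 1.5×56.2903 = 91.6355.

subsidy = $91.6 per unit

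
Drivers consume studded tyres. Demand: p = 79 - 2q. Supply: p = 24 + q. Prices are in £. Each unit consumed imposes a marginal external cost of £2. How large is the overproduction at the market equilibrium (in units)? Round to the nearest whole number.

Market equilibrium (private): 24 + q = 79 - 2q → q_m = 18.3333.
Social marginal benefit = demand − MEC = 77 - 2q.
Set SMB = MC: 77 - 2q = 24 + q → q* = 17.6667.
Gap = |18.3333 − 17.6667| = 0.6666.

1 units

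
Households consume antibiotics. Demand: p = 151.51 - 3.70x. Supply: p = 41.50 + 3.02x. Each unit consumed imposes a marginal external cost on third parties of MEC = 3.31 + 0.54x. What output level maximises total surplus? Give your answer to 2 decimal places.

Social marginal benefit = demand − MEC = 148.20 - 4.24x.
Set SMB = MC: 148.20 - 4.24x = 41.50 + 3.02x → x* = 14.6970.

x* = 14.70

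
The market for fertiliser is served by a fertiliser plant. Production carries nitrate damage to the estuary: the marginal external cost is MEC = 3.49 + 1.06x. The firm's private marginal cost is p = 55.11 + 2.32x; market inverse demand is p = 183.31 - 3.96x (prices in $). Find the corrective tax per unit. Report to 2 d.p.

Social marginal cost = private MC + MEC = 58.60 + 3.38x.
Set SMC = demand: 58.60 + 3.38x = 183.31 - 3.96x → x* = 16.9905.
The Pigouvian tax equals MEC at x*: 3.49 + 1.06×16.9905 = 21.4999.

tax = $21.50 per unit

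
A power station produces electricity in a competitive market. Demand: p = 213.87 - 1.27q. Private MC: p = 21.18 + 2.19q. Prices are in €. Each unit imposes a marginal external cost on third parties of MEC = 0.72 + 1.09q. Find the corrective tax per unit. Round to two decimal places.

Social marginal cost = private MC + MEC = 21.90 + 3.28q.
Set SMC = demand: 21.90 + 3.28q = 213.87 - 1.27q → q* = 42.1912.
The Pigouvian tax equals MEC at q*: 0.72 + 1.09×42.1912 = 46.7084.

tax = €46.71 per unit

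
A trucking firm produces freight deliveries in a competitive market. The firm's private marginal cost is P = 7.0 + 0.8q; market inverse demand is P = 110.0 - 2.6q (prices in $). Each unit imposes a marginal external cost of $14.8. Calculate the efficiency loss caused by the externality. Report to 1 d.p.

DWL = $32.2

Market equilibrium (private): 7.0 + 0.8q = 110.0 - 2.6q → q_m = 30.2941.
Social marginal cost = private MC + MEC = 21.8 + 0.8q.
Set SMC = demand: 21.8 + 0.8q = 110.0 - 2.6q → q* = 25.9412.
The welfare-loss triangle has base |q_m − q*| and height MEC(q_m) (the vertical gap between SMC and demand is zero at q* and MEC at q_m).
DWL = ½ × 4.3529 × 14.8000 = 32.2115.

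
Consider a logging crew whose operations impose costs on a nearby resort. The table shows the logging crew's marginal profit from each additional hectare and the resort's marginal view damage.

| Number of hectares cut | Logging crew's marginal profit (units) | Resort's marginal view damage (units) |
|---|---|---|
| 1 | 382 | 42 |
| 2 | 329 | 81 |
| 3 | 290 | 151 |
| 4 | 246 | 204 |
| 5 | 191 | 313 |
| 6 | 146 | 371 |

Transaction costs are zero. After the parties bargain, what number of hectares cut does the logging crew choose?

4

Bargaining reaches the level where marginal profit last exceeds marginal view damage.
That holds through level 4 (246 ≥ 204) but not at 5 (191 < 313).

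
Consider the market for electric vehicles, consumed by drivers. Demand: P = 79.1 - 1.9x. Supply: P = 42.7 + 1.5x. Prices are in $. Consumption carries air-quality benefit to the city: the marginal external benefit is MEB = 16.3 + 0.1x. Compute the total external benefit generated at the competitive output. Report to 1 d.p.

$180.2

Market equilibrium (private): 42.7 + 1.5x = 79.1 - 1.9x → x_m = 10.7059.
Total external benefit = ∫₀^{x_m} (16.3 + 0.1x) dx = 16.3×10.7059 + ½×0.1×10.7059² = 180.2370.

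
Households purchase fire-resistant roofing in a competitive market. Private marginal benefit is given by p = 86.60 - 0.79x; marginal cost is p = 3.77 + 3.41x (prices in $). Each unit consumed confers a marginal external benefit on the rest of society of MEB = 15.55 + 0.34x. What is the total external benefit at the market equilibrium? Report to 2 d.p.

$372.79

Market equilibrium (private): 3.77 + 3.41x = 86.60 - 0.79x → x_m = 19.7214.
Total external benefit = ∫₀^{x_m} (15.55 + 0.34x) dx = 15.55×19.7214 + ½×0.34×19.7214² = 372.7865.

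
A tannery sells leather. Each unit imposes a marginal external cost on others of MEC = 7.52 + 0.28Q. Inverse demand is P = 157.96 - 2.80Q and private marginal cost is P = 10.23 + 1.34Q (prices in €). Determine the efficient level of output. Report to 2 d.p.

Social marginal cost = private MC + MEC = 17.75 + 1.62Q.
Set SMC = demand: 17.75 + 1.62Q = 157.96 - 2.80Q → Q* = 31.7217.

Q* = 31.72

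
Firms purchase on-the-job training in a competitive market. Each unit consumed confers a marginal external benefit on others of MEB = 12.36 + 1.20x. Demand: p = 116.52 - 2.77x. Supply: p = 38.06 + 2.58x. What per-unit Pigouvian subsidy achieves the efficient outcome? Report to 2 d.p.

Social marginal benefit = demand + MEB = 128.88 - 1.57x.
Set SMB = MC: 128.88 - 1.57x = 38.06 + 2.58x → x* = 21.8843.
The Pigouvian subsidy equals MEB at x*: 12.36 + 1.20×21.8843 = 38.6212.

subsidy = 38.62 per unit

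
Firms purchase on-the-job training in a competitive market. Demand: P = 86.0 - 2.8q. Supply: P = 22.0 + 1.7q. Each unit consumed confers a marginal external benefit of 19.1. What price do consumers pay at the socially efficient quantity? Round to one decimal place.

P = 34.3

Social marginal benefit = demand + MEB = 105.1 - 2.8q.
Set SMB = MC: 105.1 - 2.8q = 22.0 + 1.7q → q* = 18.4667.
Consumer price on the demand curve at q*: 86.0 − 2.8×18.4667 = 34.2932.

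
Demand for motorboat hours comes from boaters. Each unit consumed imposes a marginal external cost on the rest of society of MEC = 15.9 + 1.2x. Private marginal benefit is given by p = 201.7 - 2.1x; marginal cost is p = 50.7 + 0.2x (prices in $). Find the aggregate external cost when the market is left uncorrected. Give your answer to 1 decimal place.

Market equilibrium (private): 50.7 + 0.2x = 201.7 - 2.1x → x_m = 65.6522.
Total external cost = ∫₀^{x_m} (15.9 + 1.2x) dx = 15.9×65.6522 + ½×1.2×65.6522² = 3629.9968.

$3630.0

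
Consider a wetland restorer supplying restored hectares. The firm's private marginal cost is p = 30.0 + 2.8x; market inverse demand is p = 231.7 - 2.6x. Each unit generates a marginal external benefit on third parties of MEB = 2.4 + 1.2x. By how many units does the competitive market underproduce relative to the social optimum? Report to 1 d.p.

Market equilibrium (private): 30.0 + 2.8x = 231.7 - 2.6x → x_m = 37.3519.
Social marginal cost = private MC − MEB = 27.6 + 1.6x.
Set SMC = demand: 27.6 + 1.6x = 231.7 - 2.6x → x* = 48.5952.
Gap = |37.3519 − 48.5952| = 11.2433.

11.2 units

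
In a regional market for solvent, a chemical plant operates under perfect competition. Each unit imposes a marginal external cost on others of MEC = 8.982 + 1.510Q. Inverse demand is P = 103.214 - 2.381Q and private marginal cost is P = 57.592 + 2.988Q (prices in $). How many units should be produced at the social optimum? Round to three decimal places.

Social marginal cost = private MC + MEC = 66.574 + 4.498Q.
Set SMC = demand: 66.574 + 4.498Q = 103.214 - 2.381Q → Q* = 5.3264.

Q* = 5.326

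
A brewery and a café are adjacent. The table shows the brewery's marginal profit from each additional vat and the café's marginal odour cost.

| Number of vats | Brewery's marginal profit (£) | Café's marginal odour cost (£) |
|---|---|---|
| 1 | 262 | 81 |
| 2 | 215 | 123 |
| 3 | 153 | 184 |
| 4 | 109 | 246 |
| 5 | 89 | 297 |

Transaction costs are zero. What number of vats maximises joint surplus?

Bargaining reaches the level where marginal profit last exceeds marginal odour cost.
That holds through level 2 (215 ≥ 123) but not at 3 (153 < 184).

2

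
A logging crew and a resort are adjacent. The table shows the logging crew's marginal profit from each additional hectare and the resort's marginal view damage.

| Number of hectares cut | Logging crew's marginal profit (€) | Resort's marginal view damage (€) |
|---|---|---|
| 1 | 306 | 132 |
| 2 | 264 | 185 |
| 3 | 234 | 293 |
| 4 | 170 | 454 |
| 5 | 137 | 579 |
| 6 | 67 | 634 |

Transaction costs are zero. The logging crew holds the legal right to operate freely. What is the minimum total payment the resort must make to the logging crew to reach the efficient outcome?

Left alone the logging crew would choose level 6 (marginal profit stays positive).
Efficient level: k* = 2 (marginal profit ≥ marginal view damage through 2).
The resort must at least cover the logging crew's forgone profit from cutting 6→2: 234 + 170 + 137 + 67 = 608.

€608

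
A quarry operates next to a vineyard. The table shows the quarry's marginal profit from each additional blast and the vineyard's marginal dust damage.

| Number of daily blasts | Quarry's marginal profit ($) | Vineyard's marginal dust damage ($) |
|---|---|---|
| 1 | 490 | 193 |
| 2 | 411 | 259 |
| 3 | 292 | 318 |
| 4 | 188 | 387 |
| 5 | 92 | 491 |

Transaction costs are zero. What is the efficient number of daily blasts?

2

Bargaining reaches the level where marginal profit last exceeds marginal dust damage.
That holds through level 2 (411 ≥ 259) but not at 3 (292 < 318).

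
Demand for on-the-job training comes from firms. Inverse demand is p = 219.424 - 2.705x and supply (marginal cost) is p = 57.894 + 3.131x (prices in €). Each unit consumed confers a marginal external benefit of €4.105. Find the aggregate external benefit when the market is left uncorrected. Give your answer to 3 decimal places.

Market equilibrium (private): 57.894 + 3.131x = 219.424 - 2.705x → x_m = 27.6782.
Total external benefit = MEB × x_m = 4.105 × 27.6782 = 113.6190.

€113.619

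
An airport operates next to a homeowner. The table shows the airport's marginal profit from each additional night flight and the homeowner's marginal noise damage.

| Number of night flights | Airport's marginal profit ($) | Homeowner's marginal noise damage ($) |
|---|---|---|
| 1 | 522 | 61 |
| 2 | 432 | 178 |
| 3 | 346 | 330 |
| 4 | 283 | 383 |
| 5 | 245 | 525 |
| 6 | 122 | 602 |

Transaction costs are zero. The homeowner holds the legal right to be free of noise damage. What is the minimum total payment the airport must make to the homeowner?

Efficient level: marginal profit ≥ marginal noise damage through level 3, so k* = 3.
With the homeowner holding the right, the airport must at least compensate total damage at k*: 61 + 178 + 330 = 569.

$569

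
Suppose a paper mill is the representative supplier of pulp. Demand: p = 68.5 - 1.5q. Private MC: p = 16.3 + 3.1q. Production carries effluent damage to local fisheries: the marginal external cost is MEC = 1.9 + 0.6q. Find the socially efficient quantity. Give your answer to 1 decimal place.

Social marginal cost = private MC + MEC = 18.2 + 3.7q.
Set SMC = demand: 18.2 + 3.7q = 68.5 - 1.5q → q* = 9.6731.

q* = 9.7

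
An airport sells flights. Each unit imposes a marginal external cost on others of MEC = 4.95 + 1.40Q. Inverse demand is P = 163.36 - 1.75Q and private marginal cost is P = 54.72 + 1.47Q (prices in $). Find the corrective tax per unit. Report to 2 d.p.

tax = $36.37 per unit

Social marginal cost = private MC + MEC = 59.67 + 2.87Q.
Set SMC = demand: 59.67 + 2.87Q = 163.36 - 1.75Q → Q* = 22.4437.
The Pigouvian tax equals MEC at Q*: 4.95 + 1.40×22.4437 = 36.3712.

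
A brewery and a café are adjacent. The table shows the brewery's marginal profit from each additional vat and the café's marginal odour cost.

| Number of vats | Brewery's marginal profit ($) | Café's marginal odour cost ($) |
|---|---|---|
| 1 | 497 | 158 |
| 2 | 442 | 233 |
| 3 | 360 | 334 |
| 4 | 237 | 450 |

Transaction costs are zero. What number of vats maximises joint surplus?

3

Bargaining reaches the level where marginal profit last exceeds marginal odour cost.
That holds through level 3 (360 ≥ 334) but not at 4 (237 < 450).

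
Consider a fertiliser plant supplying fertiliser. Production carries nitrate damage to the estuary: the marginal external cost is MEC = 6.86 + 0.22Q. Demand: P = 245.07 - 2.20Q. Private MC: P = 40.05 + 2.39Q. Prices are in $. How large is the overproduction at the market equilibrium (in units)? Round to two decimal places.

Market equilibrium (private): 40.05 + 2.39Q = 245.07 - 2.20Q → Q_m = 44.6667.
Social marginal cost = private MC + MEC = 46.91 + 2.61Q.
Set SMC = demand: 46.91 + 2.61Q = 245.07 - 2.20Q → Q* = 41.1975.
Gap = |44.6667 − 41.1975| = 3.4692.

3.47 units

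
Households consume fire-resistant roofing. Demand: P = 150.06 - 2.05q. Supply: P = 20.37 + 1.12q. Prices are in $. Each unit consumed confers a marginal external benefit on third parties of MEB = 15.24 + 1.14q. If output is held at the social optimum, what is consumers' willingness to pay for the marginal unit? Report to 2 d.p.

P = $3.70

Social marginal benefit = demand + MEB = 165.30 - 0.91q.
Set SMB = MC: 165.30 - 0.91q = 20.37 + 1.12q → q* = 71.3941.
Consumer price on the demand curve at q*: 150.06 − 2.05×71.3941 = 3.7021.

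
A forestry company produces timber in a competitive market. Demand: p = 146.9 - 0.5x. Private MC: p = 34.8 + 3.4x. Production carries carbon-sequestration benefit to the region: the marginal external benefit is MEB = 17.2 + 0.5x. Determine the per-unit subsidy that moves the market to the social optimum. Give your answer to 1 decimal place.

Social marginal cost = private MC − MEB = 17.6 + 2.9x.
Set SMC = demand: 17.6 + 2.9x = 146.9 - 0.5x → x* = 38.0294.
The Pigouvian subsidy equals MEB at x*: 17.2 + 0.5×38.0294 = 36.2147.

subsidy = 36.2 per unit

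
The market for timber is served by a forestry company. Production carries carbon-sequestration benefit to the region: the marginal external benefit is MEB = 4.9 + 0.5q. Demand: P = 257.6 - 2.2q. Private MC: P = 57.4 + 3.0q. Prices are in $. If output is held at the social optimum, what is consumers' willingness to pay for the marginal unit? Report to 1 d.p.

P = $161.6

Social marginal cost = private MC − MEB = 52.5 + 2.5q.
Set SMC = demand: 52.5 + 2.5q = 257.6 - 2.2q → q* = 43.6383.
Consumer price on the demand curve at q*: 257.6 − 2.2×43.6383 = 161.5957.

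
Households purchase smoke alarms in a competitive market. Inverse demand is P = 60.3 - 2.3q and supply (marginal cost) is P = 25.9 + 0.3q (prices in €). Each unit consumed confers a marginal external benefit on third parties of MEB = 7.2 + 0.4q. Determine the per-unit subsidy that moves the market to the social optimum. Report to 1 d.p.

subsidy = €14.8 per unit

Social marginal benefit = demand + MEB = 67.5 - 1.9q.
Set SMB = MC: 67.5 - 1.9q = 25.9 + 0.3q → q* = 18.9091.
The Pigouvian subsidy equals MEB at q*: 7.2 + 0.4×18.9091 = 14.7636.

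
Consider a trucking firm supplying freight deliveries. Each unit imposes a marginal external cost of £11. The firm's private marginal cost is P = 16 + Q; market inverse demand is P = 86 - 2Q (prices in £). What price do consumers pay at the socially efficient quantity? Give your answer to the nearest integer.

Social marginal cost = private MC + MEC = 27 + Q.
Set SMC = demand: 27 + Q = 86 - 2Q → Q* = 19.6667.
Consumer price on the demand curve at Q*: 86 − 2×19.6667 = 46.6666.

P = £47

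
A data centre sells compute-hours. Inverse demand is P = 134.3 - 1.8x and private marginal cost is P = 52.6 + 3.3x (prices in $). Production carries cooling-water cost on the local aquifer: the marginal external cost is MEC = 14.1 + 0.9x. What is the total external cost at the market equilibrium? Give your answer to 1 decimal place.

Market equilibrium (private): 52.6 + 3.3x = 134.3 - 1.8x → x_m = 16.0196.
Total external cost = ∫₀^{x_m} (14.1 + 0.9x) dx = 14.1×16.0196 + ½×0.9×16.0196² = 341.3588.

$341.4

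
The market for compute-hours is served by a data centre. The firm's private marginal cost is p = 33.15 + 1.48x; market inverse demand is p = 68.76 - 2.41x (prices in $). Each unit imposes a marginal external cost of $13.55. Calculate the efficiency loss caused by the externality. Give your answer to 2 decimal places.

DWL = $23.60

Market equilibrium (private): 33.15 + 1.48x = 68.76 - 2.41x → x_m = 9.1542.
Social marginal cost = private MC + MEC = 46.70 + 1.48x.
Set SMC = demand: 46.70 + 1.48x = 68.76 - 2.41x → x* = 5.6710.
The loss is the area between SMC and demand from x* to x_m; with linear curves that's a triangle of height MEC(x_m).
DWL = ½ × 3.4832 × 13.5500 = 23.5987.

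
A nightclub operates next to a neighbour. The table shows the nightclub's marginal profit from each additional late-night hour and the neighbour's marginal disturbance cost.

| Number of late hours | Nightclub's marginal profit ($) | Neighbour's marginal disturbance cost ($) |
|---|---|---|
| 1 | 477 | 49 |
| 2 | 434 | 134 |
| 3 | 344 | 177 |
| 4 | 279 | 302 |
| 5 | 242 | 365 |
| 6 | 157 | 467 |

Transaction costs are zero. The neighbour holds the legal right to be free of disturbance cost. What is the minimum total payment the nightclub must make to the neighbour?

$360

Efficient level: marginal profit ≥ marginal disturbance cost through level 3, so k* = 3.
With the neighbour holding the right, the nightclub must at least compensate total damage at k*: 49 + 134 + 177 = 360.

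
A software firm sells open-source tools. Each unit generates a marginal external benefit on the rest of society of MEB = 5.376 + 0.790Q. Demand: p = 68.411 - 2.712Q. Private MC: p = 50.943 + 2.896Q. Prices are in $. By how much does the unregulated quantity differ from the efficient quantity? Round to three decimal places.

1.627 units

Market equilibrium (private): 50.943 + 2.896Q = 68.411 - 2.712Q → Q_m = 3.1148.
Social marginal cost = private MC − MEB = 45.567 + 2.106Q.
Set SMC = demand: 45.567 + 2.106Q = 68.411 - 2.712Q → Q* = 4.7414.
Gap = |3.1148 − 4.7414| = 1.6266.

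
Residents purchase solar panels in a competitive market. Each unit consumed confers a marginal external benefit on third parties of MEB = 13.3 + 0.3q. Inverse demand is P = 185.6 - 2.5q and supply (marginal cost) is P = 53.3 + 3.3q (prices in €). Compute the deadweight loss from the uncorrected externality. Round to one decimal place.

Market equilibrium (private): 53.3 + 3.3q = 185.6 - 2.5q → q_m = 22.8103.
Social marginal benefit = demand + MEB = 198.9 - 2.2q.
Set SMB = MC: 198.9 - 2.2q = 53.3 + 3.3q → q* = 26.4727.
The welfare-loss triangle has base |q_m − q*| and height MEB(q_m) (the vertical gap between SMB and MC is zero at q* and MEB at q_m).
DWL = ½ × 3.6624 × 20.1431 = 36.8860.

DWL = €36.9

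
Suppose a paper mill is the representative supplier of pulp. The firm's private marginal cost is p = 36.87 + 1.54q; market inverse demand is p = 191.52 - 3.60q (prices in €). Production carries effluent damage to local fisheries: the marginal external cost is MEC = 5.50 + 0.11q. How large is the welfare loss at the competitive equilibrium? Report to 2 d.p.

Market equilibrium (private): 36.87 + 1.54q = 191.52 - 3.60q → q_m = 30.0875.
Social marginal cost = private MC + MEC = 42.37 + 1.65q.
Set SMC = demand: 42.37 + 1.65q = 191.52 - 3.60q → q* = 28.4095.
The welfare-loss triangle has base |q_m − q*| and height MEC(q_m) (the vertical gap between SMC and demand is zero at q* and MEC at q_m).
DWL = ½ × 1.6780 × 8.8096 = 7.3913.

DWL = €7.39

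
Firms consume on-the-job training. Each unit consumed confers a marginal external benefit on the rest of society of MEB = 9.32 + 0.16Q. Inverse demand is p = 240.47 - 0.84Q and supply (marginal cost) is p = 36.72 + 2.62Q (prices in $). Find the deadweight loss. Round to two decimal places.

DWL = $53.22

Market equilibrium (private): 36.72 + 2.62Q = 240.47 - 0.84Q → Q_m = 58.8873.
Social marginal benefit = demand + MEB = 249.79 - 0.68Q.
Set SMB = MC: 249.79 - 0.68Q = 36.72 + 2.62Q → Q* = 64.5667.
The welfare-loss triangle has base |Q_m − Q*| and height MEB(Q_m) (the vertical gap between SMB and MC is zero at Q* and MEB at Q_m).
DWL = ½ × 5.6794 × 18.7420 = 53.2217.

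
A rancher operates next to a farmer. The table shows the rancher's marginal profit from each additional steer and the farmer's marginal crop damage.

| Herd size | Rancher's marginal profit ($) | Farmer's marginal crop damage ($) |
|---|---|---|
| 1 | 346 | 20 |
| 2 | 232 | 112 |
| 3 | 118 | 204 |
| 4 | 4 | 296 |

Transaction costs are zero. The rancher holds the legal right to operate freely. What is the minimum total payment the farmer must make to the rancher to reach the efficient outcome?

Left alone the rancher would choose level 4 (marginal profit stays positive).
Efficient level: k* = 2 (marginal profit ≥ marginal crop damage through 2).
The farmer must at least cover the rancher's forgone profit from cutting 4→2: 118 + 4 = 122.

$122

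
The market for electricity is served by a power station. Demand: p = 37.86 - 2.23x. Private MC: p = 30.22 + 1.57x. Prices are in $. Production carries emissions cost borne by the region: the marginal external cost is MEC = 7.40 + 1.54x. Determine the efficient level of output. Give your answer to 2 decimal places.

x* = 0.04

Social marginal cost = private MC + MEC = 37.62 + 3.11x.
Set SMC = demand: 37.62 + 3.11x = 37.86 - 2.23x → x* = 0.0449.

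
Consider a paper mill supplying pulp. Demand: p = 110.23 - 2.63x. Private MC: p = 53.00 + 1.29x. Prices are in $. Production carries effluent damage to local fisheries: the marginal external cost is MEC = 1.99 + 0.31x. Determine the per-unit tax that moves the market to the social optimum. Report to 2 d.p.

Social marginal cost = private MC + MEC = 54.99 + 1.60x.
Set SMC = demand: 54.99 + 1.60x = 110.23 - 2.63x → x* = 13.0591.
The Pigouvian tax equals MEC at x*: 1.99 + 0.31×13.0591 = 6.0383.

tax = $6.04 per unit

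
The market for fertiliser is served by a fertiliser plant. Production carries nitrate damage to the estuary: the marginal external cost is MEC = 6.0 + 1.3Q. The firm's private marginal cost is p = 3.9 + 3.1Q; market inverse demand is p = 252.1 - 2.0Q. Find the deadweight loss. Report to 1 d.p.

Market equilibrium (private): 3.9 + 3.1Q = 252.1 - 2.0Q → Q_m = 48.6667.
Social marginal cost = private MC + MEC = 9.9 + 4.4Q.
Set SMC = demand: 9.9 + 4.4Q = 252.1 - 2.0Q → Q* = 37.8438.
The loss is the area between SMC and demand from Q* to Q_m; with linear curves that's a triangle of height MEC(Q_m).
DWL = ½ × 10.8229 × 69.2667 = 374.8333.

DWL = 374.8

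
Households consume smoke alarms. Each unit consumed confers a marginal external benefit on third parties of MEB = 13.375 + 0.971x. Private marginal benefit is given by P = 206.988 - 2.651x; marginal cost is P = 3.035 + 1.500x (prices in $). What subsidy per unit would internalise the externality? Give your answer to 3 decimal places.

subsidy = $79.735 per unit

Social marginal benefit = demand + MEB = 220.363 - 1.680x.
Set SMB = MC: 220.363 - 1.680x = 3.035 + 1.500x → x* = 68.3421.
The Pigouvian subsidy equals MEB at x*: 13.375 + 0.971×68.3421 = 79.7352.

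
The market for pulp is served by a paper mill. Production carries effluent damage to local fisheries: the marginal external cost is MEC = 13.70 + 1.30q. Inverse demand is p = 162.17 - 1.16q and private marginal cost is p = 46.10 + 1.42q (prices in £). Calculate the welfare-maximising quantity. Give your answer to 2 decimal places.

q* = 26.38

Social marginal cost = private MC + MEC = 59.80 + 2.72q.
Set SMC = demand: 59.80 + 2.72q = 162.17 - 1.16q → q* = 26.3840.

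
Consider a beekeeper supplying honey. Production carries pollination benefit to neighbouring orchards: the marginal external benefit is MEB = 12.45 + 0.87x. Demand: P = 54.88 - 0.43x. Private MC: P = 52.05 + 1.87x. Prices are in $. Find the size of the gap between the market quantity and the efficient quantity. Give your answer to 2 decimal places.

Market equilibrium (private): 52.05 + 1.87x = 54.88 - 0.43x → x_m = 1.2304.
Social marginal cost = private MC − MEB = 39.60 + x.
Set SMC = demand: 39.60 + x = 54.88 - 0.43x → x* = 10.6853.
Gap = |1.2304 − 10.6853| = 9.4549.

9.45 units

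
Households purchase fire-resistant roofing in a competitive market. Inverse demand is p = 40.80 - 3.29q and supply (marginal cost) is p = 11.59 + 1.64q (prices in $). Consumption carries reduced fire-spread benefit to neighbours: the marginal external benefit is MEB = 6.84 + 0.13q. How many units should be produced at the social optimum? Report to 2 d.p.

Social marginal benefit = demand + MEB = 47.64 - 3.16q.
Set SMB = MC: 47.64 - 3.16q = 11.59 + 1.64q → q* = 7.5104.

q* = 7.51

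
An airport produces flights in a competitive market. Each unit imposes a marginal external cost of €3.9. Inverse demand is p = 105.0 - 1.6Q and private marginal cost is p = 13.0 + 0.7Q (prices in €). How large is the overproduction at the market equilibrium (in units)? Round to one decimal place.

Market equilibrium (private): 13.0 + 0.7Q = 105.0 - 1.6Q → Q_m = 40.0000.
Social marginal cost = private MC + MEC = 16.9 + 0.7Q.
Set SMC = demand: 16.9 + 0.7Q = 105.0 - 1.6Q → Q* = 38.3043.
Gap = |40.0000 − 38.3043| = 1.6957.

1.7 units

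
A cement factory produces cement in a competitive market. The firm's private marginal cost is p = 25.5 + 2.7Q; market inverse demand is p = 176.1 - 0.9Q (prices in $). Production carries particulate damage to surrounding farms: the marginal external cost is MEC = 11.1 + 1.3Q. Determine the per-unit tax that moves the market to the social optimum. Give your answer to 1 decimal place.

tax = $48.1 per unit

Social marginal cost = private MC + MEC = 36.6 + 4.0Q.
Set SMC = demand: 36.6 + 4.0Q = 176.1 - 0.9Q → Q* = 28.4694.
The Pigouvian tax equals MEC at Q*: 11.1 + 1.3×28.4694 = 48.1102.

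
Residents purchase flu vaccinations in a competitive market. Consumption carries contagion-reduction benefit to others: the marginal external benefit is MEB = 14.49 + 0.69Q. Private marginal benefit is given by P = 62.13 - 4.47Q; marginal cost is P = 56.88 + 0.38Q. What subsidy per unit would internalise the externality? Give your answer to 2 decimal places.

subsidy = 17.76 per unit

Social marginal benefit = demand + MEB = 76.62 - 3.78Q.
Set SMB = MC: 76.62 - 3.78Q = 56.88 + 0.38Q → Q* = 4.7452.
The Pigouvian subsidy equals MEB at Q*: 14.49 + 0.69×4.7452 = 17.7642.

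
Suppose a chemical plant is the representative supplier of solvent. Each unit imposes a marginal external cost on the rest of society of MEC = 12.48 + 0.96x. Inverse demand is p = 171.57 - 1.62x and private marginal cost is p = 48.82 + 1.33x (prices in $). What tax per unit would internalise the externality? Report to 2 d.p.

Social marginal cost = private MC + MEC = 61.30 + 2.29x.
Set SMC = demand: 61.30 + 2.29x = 171.57 - 1.62x → x* = 28.2020.
The Pigouvian tax equals MEC at x*: 12.48 + 0.96×28.2020 = 39.5539.

tax = $39.55 per unit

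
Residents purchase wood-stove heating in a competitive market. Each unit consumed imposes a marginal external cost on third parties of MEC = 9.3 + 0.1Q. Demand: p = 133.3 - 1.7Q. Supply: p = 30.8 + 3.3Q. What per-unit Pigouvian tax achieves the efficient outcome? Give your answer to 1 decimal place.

Social marginal benefit = demand − MEC = 124.0 - 1.8Q.
Set SMB = MC: 124.0 - 1.8Q = 30.8 + 3.3Q → Q* = 18.2745.
The Pigouvian tax equals MEC at Q*: 9.3 + 0.1×18.2745 = 11.1275.

tax = 11.1 per unit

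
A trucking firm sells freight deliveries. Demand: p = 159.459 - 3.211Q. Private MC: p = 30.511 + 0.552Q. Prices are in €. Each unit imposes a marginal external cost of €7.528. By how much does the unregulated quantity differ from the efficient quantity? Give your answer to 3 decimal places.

Market equilibrium (private): 30.511 + 0.552Q = 159.459 - 3.211Q → Q_m = 34.2673.
Social marginal cost = private MC + MEC = 38.039 + 0.552Q.
Set SMC = demand: 38.039 + 0.552Q = 159.459 - 3.211Q → Q* = 32.2668.
Gap = |34.2673 − 32.2668| = 2.0005.

2.001 units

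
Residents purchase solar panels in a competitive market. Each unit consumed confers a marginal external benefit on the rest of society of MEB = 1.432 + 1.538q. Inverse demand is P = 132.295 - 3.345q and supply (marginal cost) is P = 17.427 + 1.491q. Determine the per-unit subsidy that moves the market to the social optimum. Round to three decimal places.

subsidy = 55.668 per unit

Social marginal benefit = demand + MEB = 133.727 - 1.807q.
Set SMB = MC: 133.727 - 1.807q = 17.427 + 1.491q → q* = 35.2638.
The Pigouvian subsidy equals MEB at q*: 1.432 + 1.538×35.2638 = 55.6677.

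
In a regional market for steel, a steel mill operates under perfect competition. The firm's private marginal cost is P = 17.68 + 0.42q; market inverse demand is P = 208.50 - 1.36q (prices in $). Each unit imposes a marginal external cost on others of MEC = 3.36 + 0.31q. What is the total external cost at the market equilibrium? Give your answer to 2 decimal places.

$2141.51

Market equilibrium (private): 17.68 + 0.42q = 208.50 - 1.36q → q_m = 107.2022.
Total external cost = ∫₀^{q_m} (3.36 + 0.31q) dq = 3.36×107.2022 + ½×0.31×107.2022² = 2141.5077.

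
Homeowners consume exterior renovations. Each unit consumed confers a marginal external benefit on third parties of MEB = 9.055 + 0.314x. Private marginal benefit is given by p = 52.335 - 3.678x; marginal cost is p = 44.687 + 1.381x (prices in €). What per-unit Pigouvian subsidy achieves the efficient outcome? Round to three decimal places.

subsidy = €10.160 per unit

Social marginal benefit = demand + MEB = 61.390 - 3.364x.
Set SMB = MC: 61.390 - 3.364x = 44.687 + 1.381x → x* = 3.5201.
The Pigouvian subsidy equals MEB at x*: 9.055 + 0.314×3.5201 = 10.1603.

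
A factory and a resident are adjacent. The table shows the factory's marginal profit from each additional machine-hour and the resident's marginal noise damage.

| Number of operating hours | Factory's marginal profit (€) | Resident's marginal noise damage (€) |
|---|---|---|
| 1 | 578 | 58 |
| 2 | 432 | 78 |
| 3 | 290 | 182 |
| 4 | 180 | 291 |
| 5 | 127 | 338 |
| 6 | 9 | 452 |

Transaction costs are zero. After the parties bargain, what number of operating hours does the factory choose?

Bargaining reaches the level where marginal profit last exceeds marginal noise damage.
That holds through level 3 (290 ≥ 182) but not at 4 (180 < 291).

3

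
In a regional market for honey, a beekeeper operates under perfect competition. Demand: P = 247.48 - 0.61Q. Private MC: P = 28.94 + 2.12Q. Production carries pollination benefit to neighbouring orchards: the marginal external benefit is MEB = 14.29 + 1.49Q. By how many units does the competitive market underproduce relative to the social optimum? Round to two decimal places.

Market equilibrium (private): 28.94 + 2.12Q = 247.48 - 0.61Q → Q_m = 80.0513.
Social marginal cost = private MC − MEB = 14.65 + 0.63Q.
Set SMC = demand: 14.65 + 0.63Q = 247.48 - 0.61Q → Q* = 187.7661.
Gap = |80.0513 − 187.7661| = 107.7148.

107.71 units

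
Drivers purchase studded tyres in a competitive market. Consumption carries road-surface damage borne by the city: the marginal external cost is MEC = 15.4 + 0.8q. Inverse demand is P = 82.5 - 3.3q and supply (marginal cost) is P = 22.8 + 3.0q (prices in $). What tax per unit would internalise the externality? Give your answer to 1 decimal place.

tax = $20.4 per unit

Social marginal benefit = demand − MEC = 67.1 - 4.1q.
Set SMB = MC: 67.1 - 4.1q = 22.8 + 3.0q → q* = 6.2394.
The Pigouvian tax equals MEC at q*: 15.4 + 0.8×6.2394 = 20.3915.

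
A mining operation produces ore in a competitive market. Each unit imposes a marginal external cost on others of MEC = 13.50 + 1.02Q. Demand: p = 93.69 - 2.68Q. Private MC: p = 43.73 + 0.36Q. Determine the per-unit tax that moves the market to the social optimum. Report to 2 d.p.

tax = 22.66 per unit

Social marginal cost = private MC + MEC = 57.23 + 1.38Q.
Set SMC = demand: 57.23 + 1.38Q = 93.69 - 2.68Q → Q* = 8.9803.
The Pigouvian tax equals MEC at Q*: 13.50 + 1.02×8.9803 = 22.6599.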